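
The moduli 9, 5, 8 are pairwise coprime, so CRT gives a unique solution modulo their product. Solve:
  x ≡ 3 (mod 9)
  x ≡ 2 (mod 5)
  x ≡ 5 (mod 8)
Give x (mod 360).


Moduli 9, 5, 8 are pairwise coprime; by CRT there is a unique solution modulo M = 9 · 5 · 8 = 360.
Solve pairwise, accumulating the modulus:
  Start with x ≡ 3 (mod 9).
  Combine with x ≡ 2 (mod 5): since gcd(9, 5) = 1, we get a unique residue mod 45.
    Write x = 3 + 9·t and substitute into x ≡ 2 (mod 5): 9·t ≡ 2 − 3 = -1 (mod 5).
    Reduce coefficients mod 5: 4·t ≡ 4 (mod 5).
    The inverse of 4 mod 5 is 4 (since 4·4 = 16 = 3·5 + 1), so t ≡ 4·4 = 16 ≡ 1 (mod 5).
    Then x = 3 + 9·1 = 12, valid modulo lcm(9, 5) = 45: x ≡ 12 (mod 45).
  Combine with x ≡ 5 (mod 8): since gcd(45, 8) = 1, we get a unique residue mod 360.
    Write x = 12 + 45·t and substitute into x ≡ 5 (mod 8): 45·t ≡ 5 − 12 = -7 (mod 8).
    Reduce coefficients mod 8: 5·t ≡ 1 (mod 8).
    The inverse of 5 mod 8 is 5 (since 5·5 = 25 = 3·8 + 1), so t ≡ 5·1 = 5 ≡ 5 (mod 8).
    Then x = 12 + 45·5 = 237, valid modulo lcm(45, 8) = 360: x ≡ 237 (mod 360).
Verify: 237 mod 9 = 3 ✓, 237 mod 5 = 2 ✓, 237 mod 8 = 5 ✓.

x ≡ 237 (mod 360).


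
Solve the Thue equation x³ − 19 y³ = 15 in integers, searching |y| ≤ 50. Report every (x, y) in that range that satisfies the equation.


The equation is x³ - 19y³ = 15. For fixed y, x³ = 19·y³ + 15, so a solution requires the RHS to be a perfect cube.
Strategy: iterate y from -50 to 50, compute RHS = 19·y³ + 15, and check whether it is a (positive or negative) perfect cube.
Check small values of y:
  y = 0: RHS = 15 is not a perfect cube.
  y = 1: RHS = 34 is not a perfect cube.
  y = -1: RHS = -4 is not a perfect cube.
  y = 2: RHS = 167 is not a perfect cube.
  y = -2: RHS = -137 is not a perfect cube.
  y = 3: RHS = 528 is not a perfect cube.
  y = -3: RHS = -498 is not a perfect cube.
Continuing the search up to |y| = 50 finds no solutions either.
No (x, y) in the scanned range satisfies the equation.

No integer solutions with |y| ≤ 50.


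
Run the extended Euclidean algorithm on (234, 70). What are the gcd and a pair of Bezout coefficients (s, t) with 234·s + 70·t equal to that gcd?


Euclidean algorithm on (234, 70) — divide until remainder is 0:
  234 = 3 · 70 + 24
  70 = 2 · 24 + 22
  24 = 1 · 22 + 2
  22 = 11 · 2 + 0
gcd(234, 70) = 2.
Track Bezout coefficients alongside the remainders: start with r₀ = 234 = a·1 + b·0 (s = 1, t = 0) and r₁ = 70 = a·0 + b·1 (s = 0, t = 1); each new remainder r_{k+1} = r_{k-1} − q_k·r_k inherits s_{k+1} = s_{k-1} − q_k·s_k, t_{k+1} = t_{k-1} − q_k·t_k, so r_k = a·s_k + b·t_k at every step:
  q = 3: r = 24, s = 1 − 3·0 = 1, t = 0 − 3·1 = -3  (check: 234·1 + 70·(-3) = 24)
  q = 2: r = 22, s = 0 − 2·1 = -2, t = 1 − 2·(-3) = 7  (check: 234·(-2) + 70·7 = 22)
  q = 1: r = 2, s = 1 − 1·(-2) = 3, t = -3 − 1·7 = -10  (check: 234·3 + 70·(-10) = 2)
The row with r = 2 (the gcd) gives the Bezout coefficients s = 3, t = -10.
Result: 234 · (3) + 70 · (-10) = 2.

gcd(234, 70) = 2; s = 3, t = -10 (check: 234·3 + 70·(-10) = 2).


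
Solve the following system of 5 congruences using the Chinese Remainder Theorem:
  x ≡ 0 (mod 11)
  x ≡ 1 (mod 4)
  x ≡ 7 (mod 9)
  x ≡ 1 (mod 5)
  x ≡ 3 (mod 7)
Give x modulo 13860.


Product of moduli M = 11 · 4 · 9 · 5 · 7 = 13860.
Merge one congruence at a time:
  Start: x ≡ 0 (mod 11).
  Combine with x ≡ 1 (mod 4); new modulus lcm = 44.
    Write x = 0 + 11·t and substitute into x ≡ 1 (mod 4): 11·t ≡ 1 − 0 = 1 (mod 4).
    Reduce coefficients mod 4: 3·t ≡ 1 (mod 4).
    The inverse of 3 mod 4 is 3 (since 3·3 = 9 = 2·4 + 1), so t ≡ 3·1 = 3 ≡ 3 (mod 4).
    Then x = 0 + 11·3 = 33, valid modulo lcm(11, 4) = 44: x ≡ 33 (mod 44).
  Combine with x ≡ 7 (mod 9); new modulus lcm = 396.
    Write x = 33 + 44·t and substitute into x ≡ 7 (mod 9): 44·t ≡ 7 − 33 = -26 (mod 9).
    Reduce coefficients mod 9: 8·t ≡ 1 (mod 9).
    The inverse of 8 mod 9 is 8 (since 8·8 = 64 = 7·9 + 1), so t ≡ 8·1 = 8 ≡ 8 (mod 9).
    Then x = 33 + 44·8 = 385, valid modulo lcm(44, 9) = 396: x ≡ 385 (mod 396).
  Combine with x ≡ 1 (mod 5); new modulus lcm = 1980.
    Write x = 385 + 396·t and substitute into x ≡ 1 (mod 5): 396·t ≡ 1 − 385 = -384 (mod 5).
    Reduce coefficients mod 5: 1·t ≡ 1 (mod 5).
    So t ≡ 1 (mod 5).
    Then x = 385 + 396·1 = 781, valid modulo lcm(396, 5) = 1980: x ≡ 781 (mod 1980).
  Combine with x ≡ 3 (mod 7); new modulus lcm = 13860.
    Write x = 781 + 1980·t and substitute into x ≡ 3 (mod 7): 1980·t ≡ 3 − 781 = -778 (mod 7).
    Reduce coefficients mod 7: 6·t ≡ 6 (mod 7).
    The inverse of 6 mod 7 is 6 (since 6·6 = 36 = 5·7 + 1), so t ≡ 6·6 = 36 ≡ 1 (mod 7).
    Then x = 781 + 1980·1 = 2761, valid modulo lcm(1980, 7) = 13860: x ≡ 2761 (mod 13860).
Verify against each original: 2761 mod 11 = 0, 2761 mod 4 = 1, 2761 mod 9 = 7, 2761 mod 5 = 1, 2761 mod 7 = 3.

x ≡ 2761 (mod 13860).


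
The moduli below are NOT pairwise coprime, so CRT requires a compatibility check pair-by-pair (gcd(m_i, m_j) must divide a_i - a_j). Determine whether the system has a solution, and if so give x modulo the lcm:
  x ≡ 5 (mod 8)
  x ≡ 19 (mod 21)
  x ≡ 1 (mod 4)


Moduli 8, 21, 4 are not pairwise coprime, so CRT works modulo lcm(m_i) when all pairwise compatibility conditions hold.
Pairwise compatibility: gcd(m_i, m_j) must divide a_i - a_j for every pair.
Merge one congruence at a time:
  Start: x ≡ 5 (mod 8).
  Combine with x ≡ 19 (mod 21): gcd(8, 21) = 1; 19 - 5 = 14, which IS divisible by 1, so compatible.
    Write x = 5 + 8·t and substitute into x ≡ 19 (mod 21): 8·t ≡ 19 − 5 = 14 (mod 21).
    The inverse of 8 mod 21 is 8 (since 8·8 = 64 = 3·21 + 1), so t ≡ 8·14 = 112 ≡ 7 (mod 21).
    Then x = 5 + 8·7 = 61, valid modulo lcm(8, 21) = 168: x ≡ 61 (mod 168).
  Combine with x ≡ 1 (mod 4): gcd(168, 4) = 4; 1 - 61 = -60, which IS divisible by 4, so compatible.
    Write x = 61 + 168·t and substitute into x ≡ 1 (mod 4): 168·t ≡ 1 − 61 = -60 (mod 4).
    Divide the congruence (and modulus) by g = 4: 42·t ≡ -15 (mod 1).
    Modulo 1 every t works; take t = 0.
    Then x = 61 + 168·0 = 61, valid modulo lcm(168, 4) = 168: x ≡ 61 (mod 168).
Verify: 61 mod 8 = 5, 61 mod 21 = 19, 61 mod 4 = 1.

x ≡ 61 (mod 168).


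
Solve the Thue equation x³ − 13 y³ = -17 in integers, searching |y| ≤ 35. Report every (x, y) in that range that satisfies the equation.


The equation is x³ - 13y³ = -17. For fixed y, x³ = 13·y³ − 17, so a solution requires the RHS to be a perfect cube.
Strategy: iterate y from -35 to 35, compute RHS = 13·y³ − 17, and check whether it is a (positive or negative) perfect cube.
Check small values of y:
  y = 0: RHS = -17 is not a perfect cube.
  y = 1: RHS = -4 is not a perfect cube.
  y = -1: RHS = -30 is not a perfect cube.
  y = 2: RHS = 87 is not a perfect cube.
  y = -2: RHS = -121 is not a perfect cube.
  y = 3: RHS = 334 is not a perfect cube.
  y = -3: RHS = -368 is not a perfect cube.
Continuing the search up to |y| = 35 finds no solutions either.
No (x, y) in the scanned range satisfies the equation.

No integer solutions with |y| ≤ 35.


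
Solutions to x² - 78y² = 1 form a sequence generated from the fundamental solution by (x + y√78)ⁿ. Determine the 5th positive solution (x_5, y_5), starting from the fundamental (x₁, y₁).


Step 1: Find the fundamental solution (x₁, y₁) of x² - 78y² = 1.
  Expand √78 as a continued fraction. a₀ = ⌊√78⌋ = 8; iterate m_{k+1} = d_k·a_k − m_k, d_{k+1} = (78 − m_{k+1}²)/d_k, a_{k+1} = ⌊(a₀ + m_{k+1})/d_{k+1}⌋ (starting m₀ = 0, d₀ = 1), with convergents p_k = a_k·p_{k-1} + p_{k-2}, q_k = a_k·q_{k-1} + q_{k-2} (p₋₁ = 1, q₋₁ = 0):
  k = 0: a₀ = 8; p₀/q₀ = 8/1; p₀² − 78·q₀² = 64 − 78 = -14.
  k = 1: m = 8, d = 14, a = ⌊(8 + 8)/14⌋ = 1; p/q = (1·8 + 1)/(1·1 + 0) = 9/1; p² − 78·q² = 81 − 78 = 3.
  k = 2: m = 6, d = 3, a = ⌊(8 + 6)/3⌋ = 4; p/q = (4·9 + 8)/(4·1 + 1) = 44/5; p² − 78·q² = 1936 − 1950 = -14.
  k = 3: m = 6, d = 14, a = ⌊(8 + 6)/14⌋ = 1; p/q = (1·44 + 9)/(1·5 + 1) = 53/6; p² − 78·q² = 2809 − 2808 = 1.
  The first convergent with p² − 78·q² = 1 gives the fundamental solution (x₁, y₁) = (53, 6).
Step 2: Apply the recurrence (x_{n+1}, y_{n+1}) = (x₁x_n + 78y₁y_n, x₁y_n + y₁x_n) repeatedly.
  From (x_1, y_1) = (53, 6): x_2 = 53·53 + 78·6·6 = 5617; y_2 = 53·6 + 6·53 = 636.
  From (x_2, y_2) = (5617, 636): x_3 = 53·5617 + 78·6·636 = 595349; y_3 = 53·636 + 6·5617 = 67410.
  From (x_3, y_3) = (595349, 67410): x_4 = 53·595349 + 78·6·67410 = 63101377; y_4 = 53·67410 + 6·595349 = 7144824.
  From (x_4, y_4) = (63101377, 7144824): x_5 = 53·63101377 + 78·6·7144824 = 6688150613; y_5 = 53·7144824 + 6·63101377 = 757283934.
Step 3: Verify x_5² - 78·y_5² = 44731358622172275769 - 44731358622172275768 = 1 (should be 1). ✓

(x_1, y_1) = (53, 6); (x_5, y_5) = (6688150613, 757283934).


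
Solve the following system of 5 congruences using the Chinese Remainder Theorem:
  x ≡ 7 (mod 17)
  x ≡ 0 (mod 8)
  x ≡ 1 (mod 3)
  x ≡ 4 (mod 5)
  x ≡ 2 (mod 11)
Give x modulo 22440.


Product of moduli M = 17 · 8 · 3 · 5 · 11 = 22440.
Merge one congruence at a time:
  Start: x ≡ 7 (mod 17).
  Combine with x ≡ 0 (mod 8); new modulus lcm = 136.
    Write x = 7 + 17·t and substitute into x ≡ 0 (mod 8): 17·t ≡ 0 − 7 = -7 (mod 8).
    Reduce coefficients mod 8: 1·t ≡ 1 (mod 8).
    So t ≡ 1 (mod 8).
    Then x = 7 + 17·1 = 24, valid modulo lcm(17, 8) = 136: x ≡ 24 (mod 136).
  Combine with x ≡ 1 (mod 3); new modulus lcm = 408.
    Write x = 24 + 136·t and substitute into x ≡ 1 (mod 3): 136·t ≡ 1 − 24 = -23 (mod 3).
    Reduce coefficients mod 3: 1·t ≡ 1 (mod 3).
    So t ≡ 1 (mod 3).
    Then x = 24 + 136·1 = 160, valid modulo lcm(136, 3) = 408: x ≡ 160 (mod 408).
  Combine with x ≡ 4 (mod 5); new modulus lcm = 2040.
    Write x = 160 + 408·t and substitute into x ≡ 4 (mod 5): 408·t ≡ 4 − 160 = -156 (mod 5).
    Reduce coefficients mod 5: 3·t ≡ 4 (mod 5).
    The inverse of 3 mod 5 is 2 (since 3·2 = 6 = 1·5 + 1), so t ≡ 2·4 = 8 ≡ 3 (mod 5).
    Then x = 160 + 408·3 = 1384, valid modulo lcm(408, 5) = 2040: x ≡ 1384 (mod 2040).
  Combine with x ≡ 2 (mod 11); new modulus lcm = 22440.
    Write x = 1384 + 2040·t and substitute into x ≡ 2 (mod 11): 2040·t ≡ 2 − 1384 = -1382 (mod 11).
    Reduce coefficients mod 11: 5·t ≡ 4 (mod 11).
    The inverse of 5 mod 11 is 9 (since 5·9 = 45 = 4·11 + 1), so t ≡ 9·4 = 36 ≡ 3 (mod 11).
    Then x = 1384 + 2040·3 = 7504, valid modulo lcm(2040, 11) = 22440: x ≡ 7504 (mod 22440).
Verify against each original: 7504 mod 17 = 7, 7504 mod 8 = 0, 7504 mod 3 = 1, 7504 mod 5 = 4, 7504 mod 11 = 2.

x ≡ 7504 (mod 22440).


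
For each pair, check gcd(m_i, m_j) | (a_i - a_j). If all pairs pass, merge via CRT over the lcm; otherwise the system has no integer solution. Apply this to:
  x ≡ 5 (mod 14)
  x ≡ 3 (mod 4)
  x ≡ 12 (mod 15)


Moduli 14, 4, 15 are not pairwise coprime, so CRT works modulo lcm(m_i) when all pairwise compatibility conditions hold.
Pairwise compatibility: gcd(m_i, m_j) must divide a_i - a_j for every pair.
Merge one congruence at a time:
  Start: x ≡ 5 (mod 14).
  Combine with x ≡ 3 (mod 4): gcd(14, 4) = 2; 3 - 5 = -2, which IS divisible by 2, so compatible.
    Write x = 5 + 14·t and substitute into x ≡ 3 (mod 4): 14·t ≡ 3 − 5 = -2 (mod 4).
    Divide the congruence (and modulus) by g = 2: 7·t ≡ -1 (mod 2).
    Reduce coefficients mod 2: 1·t ≡ 1 (mod 2).
    So t ≡ 1 (mod 2).
    Then x = 5 + 14·1 = 19, valid modulo lcm(14, 4) = 28: x ≡ 19 (mod 28).
  Combine with x ≡ 12 (mod 15): gcd(28, 15) = 1; 12 - 19 = -7, which IS divisible by 1, so compatible.
    Write x = 19 + 28·t and substitute into x ≡ 12 (mod 15): 28·t ≡ 12 − 19 = -7 (mod 15).
    Reduce coefficients mod 15: 13·t ≡ 8 (mod 15).
    The inverse of 13 mod 15 is 7 (since 13·7 = 91 = 6·15 + 1), so t ≡ 7·8 = 56 ≡ 11 (mod 15).
    Then x = 19 + 28·11 = 327, valid modulo lcm(28, 15) = 420: x ≡ 327 (mod 420).
Verify: 327 mod 14 = 5, 327 mod 4 = 3, 327 mod 15 = 12.

x ≡ 327 (mod 420).


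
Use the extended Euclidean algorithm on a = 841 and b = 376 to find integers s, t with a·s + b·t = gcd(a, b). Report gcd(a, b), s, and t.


Euclidean algorithm on (841, 376) — divide until remainder is 0:
  841 = 2 · 376 + 89
  376 = 4 · 89 + 20
  89 = 4 · 20 + 9
  20 = 2 · 9 + 2
  9 = 4 · 2 + 1
  2 = 2 · 1 + 0
gcd(841, 376) = 1.
Track Bezout coefficients alongside the remainders: start with r₀ = 841 = a·1 + b·0 (s = 1, t = 0) and r₁ = 376 = a·0 + b·1 (s = 0, t = 1); each new remainder r_{k+1} = r_{k-1} − q_k·r_k inherits s_{k+1} = s_{k-1} − q_k·s_k, t_{k+1} = t_{k-1} − q_k·t_k, so r_k = a·s_k + b·t_k at every step:
  q = 2: r = 89, s = 1 − 2·0 = 1, t = 0 − 2·1 = -2  (check: 841·1 + 376·(-2) = 89)
  q = 4: r = 20, s = 0 − 4·1 = -4, t = 1 − 4·(-2) = 9  (check: 841·(-4) + 376·9 = 20)
  q = 4: r = 9, s = 1 − 4·(-4) = 17, t = -2 − 4·9 = -38  (check: 841·17 + 376·(-38) = 9)
  q = 2: r = 2, s = -4 − 2·17 = -38, t = 9 − 2·(-38) = 85  (check: 841·(-38) + 376·85 = 2)
  q = 4: r = 1, s = 17 − 4·(-38) = 169, t = -38 − 4·85 = -378  (check: 841·169 + 376·(-378) = 1)
The row with r = 1 (the gcd) gives the Bezout coefficients s = 169, t = -378.
Result: 841 · (169) + 376 · (-378) = 1.

gcd(841, 376) = 1; s = 169, t = -378 (check: 841·169 + 376·(-378) = 1).


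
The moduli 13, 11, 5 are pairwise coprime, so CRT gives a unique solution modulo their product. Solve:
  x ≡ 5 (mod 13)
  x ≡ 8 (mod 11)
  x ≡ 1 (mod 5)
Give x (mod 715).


Moduli 13, 11, 5 are pairwise coprime; by CRT there is a unique solution modulo M = 13 · 11 · 5 = 715.
Solve pairwise, accumulating the modulus:
  Start with x ≡ 5 (mod 13).
  Combine with x ≡ 8 (mod 11): since gcd(13, 11) = 1, we get a unique residue mod 143.
    Write x = 5 + 13·t and substitute into x ≡ 8 (mod 11): 13·t ≡ 8 − 5 = 3 (mod 11).
    Reduce coefficients mod 11: 2·t ≡ 3 (mod 11).
    The inverse of 2 mod 11 is 6 (since 2·6 = 12 = 1·11 + 1), so t ≡ 6·3 = 18 ≡ 7 (mod 11).
    Then x = 5 + 13·7 = 96, valid modulo lcm(13, 11) = 143: x ≡ 96 (mod 143).
  Combine with x ≡ 1 (mod 5): since gcd(143, 5) = 1, we get a unique residue mod 715.
    Write x = 96 + 143·t and substitute into x ≡ 1 (mod 5): 143·t ≡ 1 − 96 = -95 (mod 5).
    Reduce coefficients mod 5: 3·t ≡ 0 (mod 5).
    The inverse of 3 mod 5 is 2 (since 3·2 = 6 = 1·5 + 1), so t ≡ 2·0 = 0 ≡ 0 (mod 5).
    Then x = 96 + 143·0 = 96, valid modulo lcm(143, 5) = 715: x ≡ 96 (mod 715).
Verify: 96 mod 13 = 5 ✓, 96 mod 11 = 8 ✓, 96 mod 5 = 1 ✓.

x ≡ 96 (mod 715).


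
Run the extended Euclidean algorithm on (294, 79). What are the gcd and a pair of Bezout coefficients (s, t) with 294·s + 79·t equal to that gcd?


Euclidean algorithm on (294, 79) — divide until remainder is 0:
  294 = 3 · 79 + 57
  79 = 1 · 57 + 22
  57 = 2 · 22 + 13
  22 = 1 · 13 + 9
  13 = 1 · 9 + 4
  9 = 2 · 4 + 1
  4 = 4 · 1 + 0
gcd(294, 79) = 1.
Track Bezout coefficients alongside the remainders: start with r₀ = 294 = a·1 + b·0 (s = 1, t = 0) and r₁ = 79 = a·0 + b·1 (s = 0, t = 1); each new remainder r_{k+1} = r_{k-1} − q_k·r_k inherits s_{k+1} = s_{k-1} − q_k·s_k, t_{k+1} = t_{k-1} − q_k·t_k, so r_k = a·s_k + b·t_k at every step:
  q = 3: r = 57, s = 1 − 3·0 = 1, t = 0 − 3·1 = -3  (check: 294·1 + 79·(-3) = 57)
  q = 1: r = 22, s = 0 − 1·1 = -1, t = 1 − 1·(-3) = 4  (check: 294·(-1) + 79·4 = 22)
  q = 2: r = 13, s = 1 − 2·(-1) = 3, t = -3 − 2·4 = -11  (check: 294·3 + 79·(-11) = 13)
  q = 1: r = 9, s = -1 − 1·3 = -4, t = 4 − 1·(-11) = 15  (check: 294·(-4) + 79·15 = 9)
  q = 1: r = 4, s = 3 − 1·(-4) = 7, t = -11 − 1·15 = -26  (check: 294·7 + 79·(-26) = 4)
  q = 2: r = 1, s = -4 − 2·7 = -18, t = 15 − 2·(-26) = 67  (check: 294·(-18) + 79·67 = 1)
The row with r = 1 (the gcd) gives the Bezout coefficients s = -18, t = 67.
Result: 294 · (-18) + 79 · (67) = 1.

gcd(294, 79) = 1; s = -18, t = 67 (check: 294·(-18) + 79·67 = 1).


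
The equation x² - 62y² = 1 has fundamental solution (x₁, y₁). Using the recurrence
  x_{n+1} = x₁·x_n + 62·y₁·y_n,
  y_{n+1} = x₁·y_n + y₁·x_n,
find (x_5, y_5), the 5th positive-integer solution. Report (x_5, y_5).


Step 1: Find the fundamental solution (x₁, y₁) of x² - 62y² = 1.
  Expand √62 as a continued fraction. a₀ = ⌊√62⌋ = 7; iterate m_{k+1} = d_k·a_k − m_k, d_{k+1} = (62 − m_{k+1}²)/d_k, a_{k+1} = ⌊(a₀ + m_{k+1})/d_{k+1}⌋ (starting m₀ = 0, d₀ = 1), with convergents p_k = a_k·p_{k-1} + p_{k-2}, q_k = a_k·q_{k-1} + q_{k-2} (p₋₁ = 1, q₋₁ = 0):
  k = 0: a₀ = 7; p₀/q₀ = 7/1; p₀² − 62·q₀² = 49 − 62 = -13.
  k = 1: m = 7, d = 13, a = ⌊(7 + 7)/13⌋ = 1; p/q = (1·7 + 1)/(1·1 + 0) = 8/1; p² − 62·q² = 64 − 62 = 2.
  k = 2: m = 6, d = 2, a = ⌊(7 + 6)/2⌋ = 6; p/q = (6·8 + 7)/(6·1 + 1) = 55/7; p² − 62·q² = 3025 − 3038 = -13.
  k = 3: m = 6, d = 13, a = ⌊(7 + 6)/13⌋ = 1; p/q = (1·55 + 8)/(1·7 + 1) = 63/8; p² − 62·q² = 3969 − 3968 = 1.
  The first convergent with p² − 62·q² = 1 gives the fundamental solution (x₁, y₁) = (63, 8).
Step 2: Apply the recurrence (x_{n+1}, y_{n+1}) = (x₁x_n + 62y₁y_n, x₁y_n + y₁x_n) repeatedly.
  From (x_1, y_1) = (63, 8): x_2 = 63·63 + 62·8·8 = 7937; y_2 = 63·8 + 8·63 = 1008.
  From (x_2, y_2) = (7937, 1008): x_3 = 63·7937 + 62·8·1008 = 999999; y_3 = 63·1008 + 8·7937 = 127000.
  From (x_3, y_3) = (999999, 127000): x_4 = 63·999999 + 62·8·127000 = 125991937; y_4 = 63·127000 + 8·999999 = 16000992.
  From (x_4, y_4) = (125991937, 16000992): x_5 = 63·125991937 + 62·8·16000992 = 15873984063; y_5 = 63·16000992 + 8·125991937 = 2015997992.
Step 3: Verify x_5² - 62·y_5² = 251983370032377987969 - 251983370032377987968 = 1 (should be 1). ✓

(x_1, y_1) = (63, 8); (x_5, y_5) = (15873984063, 2015997992).


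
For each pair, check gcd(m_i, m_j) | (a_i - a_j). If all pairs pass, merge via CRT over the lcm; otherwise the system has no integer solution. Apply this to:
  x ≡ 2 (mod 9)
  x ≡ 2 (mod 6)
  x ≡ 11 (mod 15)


Moduli 9, 6, 15 are not pairwise coprime, so CRT works modulo lcm(m_i) when all pairwise compatibility conditions hold.
Pairwise compatibility: gcd(m_i, m_j) must divide a_i - a_j for every pair.
Merge one congruence at a time:
  Start: x ≡ 2 (mod 9).
  Combine with x ≡ 2 (mod 6): gcd(9, 6) = 3; 2 - 2 = 0, which IS divisible by 3, so compatible.
    Write x = 2 + 9·t and substitute into x ≡ 2 (mod 6): 9·t ≡ 2 − 2 = 0 (mod 6).
    Divide the congruence (and modulus) by g = 3: 3·t ≡ 0 (mod 2).
    Reduce coefficients mod 2: 1·t ≡ 0 (mod 2).
    So t ≡ 0 (mod 2).
    Then x = 2 + 9·0 = 2, valid modulo lcm(9, 6) = 18: x ≡ 2 (mod 18).
  Combine with x ≡ 11 (mod 15): gcd(18, 15) = 3; 11 - 2 = 9, which IS divisible by 3, so compatible.
    Write x = 2 + 18·t and substitute into x ≡ 11 (mod 15): 18·t ≡ 11 − 2 = 9 (mod 15).
    Divide the congruence (and modulus) by g = 3: 6·t ≡ 3 (mod 5).
    Reduce coefficients mod 5: 1·t ≡ 3 (mod 5).
    So t ≡ 3 (mod 5).
    Then x = 2 + 18·3 = 56, valid modulo lcm(18, 15) = 90: x ≡ 56 (mod 90).
Verify: 56 mod 9 = 2, 56 mod 6 = 2, 56 mod 15 = 11.

x ≡ 56 (mod 90).


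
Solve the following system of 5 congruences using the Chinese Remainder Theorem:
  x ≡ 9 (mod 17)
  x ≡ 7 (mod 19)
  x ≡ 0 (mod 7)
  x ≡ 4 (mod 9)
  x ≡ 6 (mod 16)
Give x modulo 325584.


Product of moduli M = 17 · 19 · 7 · 9 · 16 = 325584.
Merge one congruence at a time:
  Start: x ≡ 9 (mod 17).
  Combine with x ≡ 7 (mod 19); new modulus lcm = 323.
    Write x = 9 + 17·t and substitute into x ≡ 7 (mod 19): 17·t ≡ 7 − 9 = -2 (mod 19).
    Reduce coefficients mod 19: 17·t ≡ 17 (mod 19).
    The inverse of 17 mod 19 is 9 (since 17·9 = 153 = 8·19 + 1), so t ≡ 9·17 = 153 ≡ 1 (mod 19).
    Then x = 9 + 17·1 = 26, valid modulo lcm(17, 19) = 323: x ≡ 26 (mod 323).
  Combine with x ≡ 0 (mod 7); new modulus lcm = 2261.
    Write x = 26 + 323·t and substitute into x ≡ 0 (mod 7): 323·t ≡ 0 − 26 = -26 (mod 7).
    Reduce coefficients mod 7: 1·t ≡ 2 (mod 7).
    So t ≡ 2 (mod 7).
    Then x = 26 + 323·2 = 672, valid modulo lcm(323, 7) = 2261: x ≡ 672 (mod 2261).
  Combine with x ≡ 4 (mod 9); new modulus lcm = 20349.
    Write x = 672 + 2261·t and substitute into x ≡ 4 (mod 9): 2261·t ≡ 4 − 672 = -668 (mod 9).
    Reduce coefficients mod 9: 2·t ≡ 7 (mod 9).
    The inverse of 2 mod 9 is 5 (since 2·5 = 10 = 1·9 + 1), so t ≡ 5·7 = 35 ≡ 8 (mod 9).
    Then x = 672 + 2261·8 = 18760, valid modulo lcm(2261, 9) = 20349: x ≡ 18760 (mod 20349).
  Combine with x ≡ 6 (mod 16); new modulus lcm = 325584.
    Write x = 18760 + 20349·t and substitute into x ≡ 6 (mod 16): 20349·t ≡ 6 − 18760 = -18754 (mod 16).
    Reduce coefficients mod 16: 13·t ≡ 14 (mod 16).
    The inverse of 13 mod 16 is 5 (since 13·5 = 65 = 4·16 + 1), so t ≡ 5·14 = 70 ≡ 6 (mod 16).
    Then x = 18760 + 20349·6 = 140854, valid modulo lcm(20349, 16) = 325584: x ≡ 140854 (mod 325584).
Verify against each original: 140854 mod 17 = 9, 140854 mod 19 = 7, 140854 mod 7 = 0, 140854 mod 9 = 4, 140854 mod 16 = 6.

x ≡ 140854 (mod 325584).


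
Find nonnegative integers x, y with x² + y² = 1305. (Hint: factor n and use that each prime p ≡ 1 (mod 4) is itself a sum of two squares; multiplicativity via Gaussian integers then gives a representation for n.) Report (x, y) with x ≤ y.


Step 1: Factor n = 1305 = 3^2 · 5 · 29.
Step 2: Check the mod-4 condition on each prime factor: 3 ≡ 3 (mod 4), exponent 2 (must be even); 5 ≡ 1 (mod 4), exponent 1; 29 ≡ 1 (mod 4), exponent 1.
All primes ≡ 3 (mod 4) appear to even exponent (or don't appear), so by the two-squares theorem n IS expressible as a sum of two squares.
Step 3: Build a representation. Group n = k² · m with k = 3 and m = 5 · 29 = 145 (a product of primes ≡ 1 (mod 4)); a representation of m scales to one of n via (k·x)² + (k·y)² = k²(x² + y²). Each prime p ≡ 1 (mod 4) is itself a sum of two squares; find a² by testing p − a² for a perfect square:
  5: 5 − 1² = 4 = 2² ⇒ 5 = 1² + 2².
  29: 29 − 1² = 28, 29 − 2² = 25 = 5² ⇒ 29 = 2² + 5².
  Combine using the Brahmagupta–Fibonacci identity (a² + b²)(c² + d²) = (ac − bd)² + (ad + bc)² = (ac + bd)² + (ad − bc)²:
  5 · 29 = 145: from (1² + 2²)(2² + 5²), take (1·2 − 2·5, 1·5 + 2·2) = (2 − 10, 5 + 4) = (-8, 9); dropping signs (only squares matter) gives (8, 9); check 8² + 9² = 64 + 81 = 145 ✓.
  Scale by k = 3: (3·8, 3·9) = (24, 27).
Step 4: Order so x ≤ y and verify: 24² + 27² = 576 + 729 = 1305 = n. ✓

n = 1305 = 24² + 27² (one valid representation with x ≤ y).


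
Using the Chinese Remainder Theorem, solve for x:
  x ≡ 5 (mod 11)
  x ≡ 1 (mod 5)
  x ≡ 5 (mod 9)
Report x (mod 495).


Moduli 11, 5, 9 are pairwise coprime; by CRT there is a unique solution modulo M = 11 · 5 · 9 = 495.
Solve pairwise, accumulating the modulus:
  Start with x ≡ 5 (mod 11).
  Combine with x ≡ 1 (mod 5): since gcd(11, 5) = 1, we get a unique residue mod 55.
    Write x = 5 + 11·t and substitute into x ≡ 1 (mod 5): 11·t ≡ 1 − 5 = -4 (mod 5).
    Reduce coefficients mod 5: 1·t ≡ 1 (mod 5).
    So t ≡ 1 (mod 5).
    Then x = 5 + 11·1 = 16, valid modulo lcm(11, 5) = 55: x ≡ 16 (mod 55).
  Combine with x ≡ 5 (mod 9): since gcd(55, 9) = 1, we get a unique residue mod 495.
    Write x = 16 + 55·t and substitute into x ≡ 5 (mod 9): 55·t ≡ 5 − 16 = -11 (mod 9).
    Reduce coefficients mod 9: 1·t ≡ 7 (mod 9).
    So t ≡ 7 (mod 9).
    Then x = 16 + 55·7 = 401, valid modulo lcm(55, 9) = 495: x ≡ 401 (mod 495).
Verify: 401 mod 11 = 5 ✓, 401 mod 5 = 1 ✓, 401 mod 9 = 5 ✓.

x ≡ 401 (mod 495).


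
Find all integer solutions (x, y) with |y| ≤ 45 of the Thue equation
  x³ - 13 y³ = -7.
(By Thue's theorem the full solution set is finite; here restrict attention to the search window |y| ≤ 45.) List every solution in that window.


The equation is x³ - 13y³ = -7. For fixed y, x³ = 13·y³ − 7, so a solution requires the RHS to be a perfect cube.
Strategy: iterate y from -45 to 45, compute RHS = 13·y³ − 7, and check whether it is a (positive or negative) perfect cube.
Check small values of y:
  y = 0: RHS = -7 is not a perfect cube.
  y = 1: RHS = 6 is not a perfect cube.
  y = -1: RHS = -20 is not a perfect cube.
  y = 2: RHS = 97 is not a perfect cube.
  y = -2: RHS = -111 is not a perfect cube.
  y = 3: RHS = 344 is not a perfect cube.
  y = -3: RHS = -358 is not a perfect cube.
Continuing the search up to |y| = 45 finds no solutions either.
No (x, y) in the scanned range satisfies the equation.

No integer solutions with |y| ≤ 45.


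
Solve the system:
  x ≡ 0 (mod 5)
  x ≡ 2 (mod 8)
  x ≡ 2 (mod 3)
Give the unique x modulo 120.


Moduli 5, 8, 3 are pairwise coprime; by CRT there is a unique solution modulo M = 5 · 8 · 3 = 120.
Solve pairwise, accumulating the modulus:
  Start with x ≡ 0 (mod 5).
  Combine with x ≡ 2 (mod 8): since gcd(5, 8) = 1, we get a unique residue mod 40.
    Write x = 0 + 5·t and substitute into x ≡ 2 (mod 8): 5·t ≡ 2 − 0 = 2 (mod 8).
    The inverse of 5 mod 8 is 5 (since 5·5 = 25 = 3·8 + 1), so t ≡ 5·2 = 10 ≡ 2 (mod 8).
    Then x = 0 + 5·2 = 10, valid modulo lcm(5, 8) = 40: x ≡ 10 (mod 40).
  Combine with x ≡ 2 (mod 3): since gcd(40, 3) = 1, we get a unique residue mod 120.
    Write x = 10 + 40·t and substitute into x ≡ 2 (mod 3): 40·t ≡ 2 − 10 = -8 (mod 3).
    Reduce coefficients mod 3: 1·t ≡ 1 (mod 3).
    So t ≡ 1 (mod 3).
    Then x = 10 + 40·1 = 50, valid modulo lcm(40, 3) = 120: x ≡ 50 (mod 120).
Verify: 50 mod 5 = 0 ✓, 50 mod 8 = 2 ✓, 50 mod 3 = 2 ✓.

x ≡ 50 (mod 120).


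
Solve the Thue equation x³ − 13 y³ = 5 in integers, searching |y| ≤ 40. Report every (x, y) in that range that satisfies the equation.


The equation is x³ - 13y³ = 5. For fixed y, x³ = 13·y³ + 5, so a solution requires the RHS to be a perfect cube.
Strategy: iterate y from -40 to 40, compute RHS = 13·y³ + 5, and check whether it is a (positive or negative) perfect cube.
Check small values of y:
  y = 0: RHS = 5 is not a perfect cube.
  y = 1: RHS = 18 is not a perfect cube.
  y = -1: RHS = -8 = (-2)³ ⇒ x = -2 works.
  y = 2: RHS = 109 is not a perfect cube.
  y = -2: RHS = -99 is not a perfect cube.
  y = 3: RHS = 356 is not a perfect cube.
  y = -3: RHS = -346 is not a perfect cube.
Continuing the search up to |y| = 40 finds no further solutions beyond those listed.
Collected solutions: (-2, -1).

Solutions (with |y| ≤ 40): (-2, -1).


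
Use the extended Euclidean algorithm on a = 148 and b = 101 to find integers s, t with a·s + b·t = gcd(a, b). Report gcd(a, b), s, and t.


Euclidean algorithm on (148, 101) — divide until remainder is 0:
  148 = 1 · 101 + 47
  101 = 2 · 47 + 7
  47 = 6 · 7 + 5
  7 = 1 · 5 + 2
  5 = 2 · 2 + 1
  2 = 2 · 1 + 0
gcd(148, 101) = 1.
Track Bezout coefficients alongside the remainders: start with r₀ = 148 = a·1 + b·0 (s = 1, t = 0) and r₁ = 101 = a·0 + b·1 (s = 0, t = 1); each new remainder r_{k+1} = r_{k-1} − q_k·r_k inherits s_{k+1} = s_{k-1} − q_k·s_k, t_{k+1} = t_{k-1} − q_k·t_k, so r_k = a·s_k + b·t_k at every step:
  q = 1: r = 47, s = 1 − 1·0 = 1, t = 0 − 1·1 = -1  (check: 148·1 + 101·(-1) = 47)
  q = 2: r = 7, s = 0 − 2·1 = -2, t = 1 − 2·(-1) = 3  (check: 148·(-2) + 101·3 = 7)
  q = 6: r = 5, s = 1 − 6·(-2) = 13, t = -1 − 6·3 = -19  (check: 148·13 + 101·(-19) = 5)
  q = 1: r = 2, s = -2 − 1·13 = -15, t = 3 − 1·(-19) = 22  (check: 148·(-15) + 101·22 = 2)
  q = 2: r = 1, s = 13 − 2·(-15) = 43, t = -19 − 2·22 = -63  (check: 148·43 + 101·(-63) = 1)
The row with r = 1 (the gcd) gives the Bezout coefficients s = 43, t = -63.
Result: 148 · (43) + 101 · (-63) = 1.

gcd(148, 101) = 1; s = 43, t = -63 (check: 148·43 + 101·(-63) = 1).


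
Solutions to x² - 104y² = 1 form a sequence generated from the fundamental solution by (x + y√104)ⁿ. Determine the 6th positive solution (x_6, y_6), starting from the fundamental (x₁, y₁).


Step 1: Find the fundamental solution (x₁, y₁) of x² - 104y² = 1.
  Expand √104 as a continued fraction. a₀ = ⌊√104⌋ = 10; iterate m_{k+1} = d_k·a_k − m_k, d_{k+1} = (104 − m_{k+1}²)/d_k, a_{k+1} = ⌊(a₀ + m_{k+1})/d_{k+1}⌋ (starting m₀ = 0, d₀ = 1), with convergents p_k = a_k·p_{k-1} + p_{k-2}, q_k = a_k·q_{k-1} + q_{k-2} (p₋₁ = 1, q₋₁ = 0):
  k = 0: a₀ = 10; p₀/q₀ = 10/1; p₀² − 104·q₀² = 100 − 104 = -4.
  k = 1: m = 10, d = 4, a = ⌊(10 + 10)/4⌋ = 5; p/q = (5·10 + 1)/(5·1 + 0) = 51/5; p² − 104·q² = 2601 − 2600 = 1.
  The first convergent with p² − 104·q² = 1 gives the fundamental solution (x₁, y₁) = (51, 5).
Step 2: Apply the recurrence (x_{n+1}, y_{n+1}) = (x₁x_n + 104y₁y_n, x₁y_n + y₁x_n) repeatedly.
  From (x_1, y_1) = (51, 5): x_2 = 51·51 + 104·5·5 = 5201; y_2 = 51·5 + 5·51 = 510.
  From (x_2, y_2) = (5201, 510): x_3 = 51·5201 + 104·5·510 = 530451; y_3 = 51·510 + 5·5201 = 52015.
  From (x_3, y_3) = (530451, 52015): x_4 = 51·530451 + 104·5·52015 = 54100801; y_4 = 51·52015 + 5·530451 = 5305020.
  From (x_4, y_4) = (54100801, 5305020): x_5 = 51·54100801 + 104·5·5305020 = 5517751251; y_5 = 51·5305020 + 5·54100801 = 541060025.
  From (x_5, y_5) = (5517751251, 541060025): x_6 = 51·5517751251 + 104·5·541060025 = 562756526801; y_6 = 51·541060025 + 5·5517751251 = 55182817530.
Step 3: Verify x_6² - 104·y_6² = 316694908457124631293601 - 316694908457124631293600 = 1 (should be 1). ✓

(x_1, y_1) = (51, 5); (x_6, y_6) = (562756526801, 55182817530).


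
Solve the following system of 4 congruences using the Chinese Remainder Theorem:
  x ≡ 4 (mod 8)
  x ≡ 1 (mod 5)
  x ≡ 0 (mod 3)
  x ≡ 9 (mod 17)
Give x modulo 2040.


Product of moduli M = 8 · 5 · 3 · 17 = 2040.
Merge one congruence at a time:
  Start: x ≡ 4 (mod 8).
  Combine with x ≡ 1 (mod 5); new modulus lcm = 40.
    Write x = 4 + 8·t and substitute into x ≡ 1 (mod 5): 8·t ≡ 1 − 4 = -3 (mod 5).
    Reduce coefficients mod 5: 3·t ≡ 2 (mod 5).
    The inverse of 3 mod 5 is 2 (since 3·2 = 6 = 1·5 + 1), so t ≡ 2·2 = 4 ≡ 4 (mod 5).
    Then x = 4 + 8·4 = 36, valid modulo lcm(8, 5) = 40: x ≡ 36 (mod 40).
  Combine with x ≡ 0 (mod 3); new modulus lcm = 120.
    Write x = 36 + 40·t and substitute into x ≡ 0 (mod 3): 40·t ≡ 0 − 36 = -36 (mod 3).
    Reduce coefficients mod 3: 1·t ≡ 0 (mod 3).
    So t ≡ 0 (mod 3).
    Then x = 36 + 40·0 = 36, valid modulo lcm(40, 3) = 120: x ≡ 36 (mod 120).
  Combine with x ≡ 9 (mod 17); new modulus lcm = 2040.
    Write x = 36 + 120·t and substitute into x ≡ 9 (mod 17): 120·t ≡ 9 − 36 = -27 (mod 17).
    Reduce coefficients mod 17: 1·t ≡ 7 (mod 17).
    So t ≡ 7 (mod 17).
    Then x = 36 + 120·7 = 876, valid modulo lcm(120, 17) = 2040: x ≡ 876 (mod 2040).
Verify against each original: 876 mod 8 = 4, 876 mod 5 = 1, 876 mod 3 = 0, 876 mod 17 = 9.

x ≡ 876 (mod 2040).


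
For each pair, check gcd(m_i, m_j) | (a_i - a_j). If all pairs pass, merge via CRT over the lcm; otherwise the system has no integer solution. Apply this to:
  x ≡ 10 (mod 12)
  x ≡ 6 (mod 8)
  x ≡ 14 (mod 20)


Moduli 12, 8, 20 are not pairwise coprime, so CRT works modulo lcm(m_i) when all pairwise compatibility conditions hold.
Pairwise compatibility: gcd(m_i, m_j) must divide a_i - a_j for every pair.
Merge one congruence at a time:
  Start: x ≡ 10 (mod 12).
  Combine with x ≡ 6 (mod 8): gcd(12, 8) = 4; 6 - 10 = -4, which IS divisible by 4, so compatible.
    Write x = 10 + 12·t and substitute into x ≡ 6 (mod 8): 12·t ≡ 6 − 10 = -4 (mod 8).
    Divide the congruence (and modulus) by g = 4: 3·t ≡ -1 (mod 2).
    Reduce coefficients mod 2: 1·t ≡ 1 (mod 2).
    So t ≡ 1 (mod 2).
    Then x = 10 + 12·1 = 22, valid modulo lcm(12, 8) = 24: x ≡ 22 (mod 24).
  Combine with x ≡ 14 (mod 20): gcd(24, 20) = 4; 14 - 22 = -8, which IS divisible by 4, so compatible.
    Write x = 22 + 24·t and substitute into x ≡ 14 (mod 20): 24·t ≡ 14 − 22 = -8 (mod 20).
    Divide the congruence (and modulus) by g = 4: 6·t ≡ -2 (mod 5).
    Reduce coefficients mod 5: 1·t ≡ 3 (mod 5).
    So t ≡ 3 (mod 5).
    Then x = 22 + 24·3 = 94, valid modulo lcm(24, 20) = 120: x ≡ 94 (mod 120).
Verify: 94 mod 12 = 10, 94 mod 8 = 6, 94 mod 20 = 14.

x ≡ 94 (mod 120).


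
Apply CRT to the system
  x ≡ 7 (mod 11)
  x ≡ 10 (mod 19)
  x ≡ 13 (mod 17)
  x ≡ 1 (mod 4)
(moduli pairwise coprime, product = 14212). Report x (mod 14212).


Product of moduli M = 11 · 19 · 17 · 4 = 14212.
Merge one congruence at a time:
  Start: x ≡ 7 (mod 11).
  Combine with x ≡ 10 (mod 19); new modulus lcm = 209.
    Write x = 7 + 11·t and substitute into x ≡ 10 (mod 19): 11·t ≡ 10 − 7 = 3 (mod 19).
    The inverse of 11 mod 19 is 7 (since 11·7 = 77 = 4·19 + 1), so t ≡ 7·3 = 21 ≡ 2 (mod 19).
    Then x = 7 + 11·2 = 29, valid modulo lcm(11, 19) = 209: x ≡ 29 (mod 209).
  Combine with x ≡ 13 (mod 17); new modulus lcm = 3553.
    Write x = 29 + 209·t and substitute into x ≡ 13 (mod 17): 209·t ≡ 13 − 29 = -16 (mod 17).
    Reduce coefficients mod 17: 5·t ≡ 1 (mod 17).
    The inverse of 5 mod 17 is 7 (since 5·7 = 35 = 2·17 + 1), so t ≡ 7·1 = 7 ≡ 7 (mod 17).
    Then x = 29 + 209·7 = 1492, valid modulo lcm(209, 17) = 3553: x ≡ 1492 (mod 3553).
  Combine with x ≡ 1 (mod 4); new modulus lcm = 14212.
    Write x = 1492 + 3553·t and substitute into x ≡ 1 (mod 4): 3553·t ≡ 1 − 1492 = -1491 (mod 4).
    Reduce coefficients mod 4: 1·t ≡ 1 (mod 4).
    So t ≡ 1 (mod 4).
    Then x = 1492 + 3553·1 = 5045, valid modulo lcm(3553, 4) = 14212: x ≡ 5045 (mod 14212).
Verify against each original: 5045 mod 11 = 7, 5045 mod 19 = 10, 5045 mod 17 = 13, 5045 mod 4 = 1.

x ≡ 5045 (mod 14212).


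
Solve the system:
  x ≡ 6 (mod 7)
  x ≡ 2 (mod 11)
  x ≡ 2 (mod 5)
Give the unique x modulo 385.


Moduli 7, 11, 5 are pairwise coprime; by CRT there is a unique solution modulo M = 7 · 11 · 5 = 385.
Solve pairwise, accumulating the modulus:
  Start with x ≡ 6 (mod 7).
  Combine with x ≡ 2 (mod 11): since gcd(7, 11) = 1, we get a unique residue mod 77.
    Write x = 6 + 7·t and substitute into x ≡ 2 (mod 11): 7·t ≡ 2 − 6 = -4 (mod 11).
    Reduce coefficients mod 11: 7·t ≡ 7 (mod 11).
    The inverse of 7 mod 11 is 8 (since 7·8 = 56 = 5·11 + 1), so t ≡ 8·7 = 56 ≡ 1 (mod 11).
    Then x = 6 + 7·1 = 13, valid modulo lcm(7, 11) = 77: x ≡ 13 (mod 77).
  Combine with x ≡ 2 (mod 5): since gcd(77, 5) = 1, we get a unique residue mod 385.
    Write x = 13 + 77·t and substitute into x ≡ 2 (mod 5): 77·t ≡ 2 − 13 = -11 (mod 5).
    Reduce coefficients mod 5: 2·t ≡ 4 (mod 5).
    The inverse of 2 mod 5 is 3 (since 2·3 = 6 = 1·5 + 1), so t ≡ 3·4 = 12 ≡ 2 (mod 5).
    Then x = 13 + 77·2 = 167, valid modulo lcm(77, 5) = 385: x ≡ 167 (mod 385).
Verify: 167 mod 7 = 6 ✓, 167 mod 11 = 2 ✓, 167 mod 5 = 2 ✓.

x ≡ 167 (mod 385).


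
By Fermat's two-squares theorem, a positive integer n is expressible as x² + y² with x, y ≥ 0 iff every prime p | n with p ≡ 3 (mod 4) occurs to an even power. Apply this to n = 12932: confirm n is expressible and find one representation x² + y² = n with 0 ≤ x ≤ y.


Step 1: Factor n = 12932 = 2^2 · 53 · 61.
Step 2: Check the mod-4 condition on each prime factor: 2 = 2 (special); 53 ≡ 1 (mod 4), exponent 1; 61 ≡ 1 (mod 4), exponent 1.
All primes ≡ 3 (mod 4) appear to even exponent (or don't appear), so by the two-squares theorem n IS expressible as a sum of two squares.
Step 3: Build a representation. Group n = k² · m with k = 2 and m = 53 · 61 = 3233 (a product of primes ≡ 1 (mod 4)); a representation of m scales to one of n via (k·x)² + (k·y)² = k²(x² + y²). Each prime p ≡ 1 (mod 4) is itself a sum of two squares; find a² by testing p − a² for a perfect square:
  53: 53 − 1² = 52, 53 − 2² = 49 = 7² ⇒ 53 = 2² + 7².
  61: 61 − 1² = 60, 61 − 2² = 57, 61 − 3² = 52, 61 − 4² = 45, 61 − 5² = 36 = 6² ⇒ 61 = 5² + 6².
  Combine using the Brahmagupta–Fibonacci identity (a² + b²)(c² + d²) = (ac − bd)² + (ad + bc)² = (ac + bd)² + (ad − bc)²:
  53 · 61 = 3233: from (2² + 7²)(5² + 6²), take (2·5 − 7·6, 2·6 + 7·5) = (10 − 42, 12 + 35) = (-32, 47); dropping signs (only squares matter) gives (32, 47); check 32² + 47² = 1024 + 2209 = 3233 ✓.
  Scale by k = 2: (2·32, 2·47) = (64, 94).
Step 4: Order so x ≤ y and verify: 64² + 94² = 4096 + 8836 = 12932 = n. ✓

n = 12932 = 64² + 94² (one valid representation with x ≤ y).


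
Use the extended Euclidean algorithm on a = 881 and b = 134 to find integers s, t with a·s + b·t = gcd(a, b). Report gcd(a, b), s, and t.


Euclidean algorithm on (881, 134) — divide until remainder is 0:
  881 = 6 · 134 + 77
  134 = 1 · 77 + 57
  77 = 1 · 57 + 20
  57 = 2 · 20 + 17
  20 = 1 · 17 + 3
  17 = 5 · 3 + 2
  3 = 1 · 2 + 1
  2 = 2 · 1 + 0
gcd(881, 134) = 1.
Track Bezout coefficients alongside the remainders: start with r₀ = 881 = a·1 + b·0 (s = 1, t = 0) and r₁ = 134 = a·0 + b·1 (s = 0, t = 1); each new remainder r_{k+1} = r_{k-1} − q_k·r_k inherits s_{k+1} = s_{k-1} − q_k·s_k, t_{k+1} = t_{k-1} − q_k·t_k, so r_k = a·s_k + b·t_k at every step:
  q = 6: r = 77, s = 1 − 6·0 = 1, t = 0 − 6·1 = -6  (check: 881·1 + 134·(-6) = 77)
  q = 1: r = 57, s = 0 − 1·1 = -1, t = 1 − 1·(-6) = 7  (check: 881·(-1) + 134·7 = 57)
  q = 1: r = 20, s = 1 − 1·(-1) = 2, t = -6 − 1·7 = -13  (check: 881·2 + 134·(-13) = 20)
  q = 2: r = 17, s = -1 − 2·2 = -5, t = 7 − 2·(-13) = 33  (check: 881·(-5) + 134·33 = 17)
  q = 1: r = 3, s = 2 − 1·(-5) = 7, t = -13 − 1·33 = -46  (check: 881·7 + 134·(-46) = 3)
  q = 5: r = 2, s = -5 − 5·7 = -40, t = 33 − 5·(-46) = 263  (check: 881·(-40) + 134·263 = 2)
  q = 1: r = 1, s = 7 − 1·(-40) = 47, t = -46 − 1·263 = -309  (check: 881·47 + 134·(-309) = 1)
The row with r = 1 (the gcd) gives the Bezout coefficients s = 47, t = -309.
Result: 881 · (47) + 134 · (-309) = 1.

gcd(881, 134) = 1; s = 47, t = -309 (check: 881·47 + 134·(-309) = 1).


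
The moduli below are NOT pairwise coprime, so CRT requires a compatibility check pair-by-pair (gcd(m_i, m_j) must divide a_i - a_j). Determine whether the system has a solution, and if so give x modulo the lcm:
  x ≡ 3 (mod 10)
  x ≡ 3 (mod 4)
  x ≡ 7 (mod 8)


Moduli 10, 4, 8 are not pairwise coprime, so CRT works modulo lcm(m_i) when all pairwise compatibility conditions hold.
Pairwise compatibility: gcd(m_i, m_j) must divide a_i - a_j for every pair.
Merge one congruence at a time:
  Start: x ≡ 3 (mod 10).
  Combine with x ≡ 3 (mod 4): gcd(10, 4) = 2; 3 - 3 = 0, which IS divisible by 2, so compatible.
    Write x = 3 + 10·t and substitute into x ≡ 3 (mod 4): 10·t ≡ 3 − 3 = 0 (mod 4).
    Divide the congruence (and modulus) by g = 2: 5·t ≡ 0 (mod 2).
    Reduce coefficients mod 2: 1·t ≡ 0 (mod 2).
    So t ≡ 0 (mod 2).
    Then x = 3 + 10·0 = 3, valid modulo lcm(10, 4) = 20: x ≡ 3 (mod 20).
  Combine with x ≡ 7 (mod 8): gcd(20, 8) = 4; 7 - 3 = 4, which IS divisible by 4, so compatible.
    Write x = 3 + 20·t and substitute into x ≡ 7 (mod 8): 20·t ≡ 7 − 3 = 4 (mod 8).
    Divide the congruence (and modulus) by g = 4: 5·t ≡ 1 (mod 2).
    Reduce coefficients mod 2: 1·t ≡ 1 (mod 2).
    So t ≡ 1 (mod 2).
    Then x = 3 + 20·1 = 23, valid modulo lcm(20, 8) = 40: x ≡ 23 (mod 40).
Verify: 23 mod 10 = 3, 23 mod 4 = 3, 23 mod 8 = 7.

x ≡ 23 (mod 40).
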